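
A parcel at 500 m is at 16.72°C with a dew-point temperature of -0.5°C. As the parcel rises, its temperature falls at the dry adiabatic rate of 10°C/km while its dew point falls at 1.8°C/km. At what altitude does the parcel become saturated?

T and T_d converge at 10 − 1.8 = 8.2°C per km
Height above start = (16.72 − (-0.5)) / 8.2 = 2.1 km
LCL altitude = 500 m + 2100 m = 2600 m

2600 m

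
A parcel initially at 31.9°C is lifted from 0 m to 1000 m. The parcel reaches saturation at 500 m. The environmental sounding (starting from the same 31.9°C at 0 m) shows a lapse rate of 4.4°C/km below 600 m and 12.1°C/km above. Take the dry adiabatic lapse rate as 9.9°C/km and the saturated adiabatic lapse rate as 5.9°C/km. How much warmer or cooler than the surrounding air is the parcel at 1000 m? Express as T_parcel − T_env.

-0.42°C (parcel cooler than environment)

Parcel:
  From 0 m to 500 m (dry): cools by 9.9 × 0.5 = 4.95°C, giving 26.95°C.
  From 500 m to 1000 m (saturated): cools by 5.9 × 0.5 = 2.95°C, giving 24°C.
Environment:
  From 0 m to 600 m (environment, lower layer): cools by 4.4 × 0.6 = 2.64°C, giving 29.26°C.
  From 600 m to 1000 m (environment, upper layer): cools by 12.1 × 0.4 = 4.84°C, giving 24.42°C.
T_parcel − T_env = 24 − 24.42 = -0.42°C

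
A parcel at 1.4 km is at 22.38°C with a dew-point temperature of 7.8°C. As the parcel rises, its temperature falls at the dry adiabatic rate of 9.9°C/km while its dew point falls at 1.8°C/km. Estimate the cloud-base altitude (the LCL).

3.2 km

T and T_d converge at 9.9 − 1.8 = 8.1°C per km
Height above start = (22.38 − 7.8) / 8.1 = 1.8 km
LCL altitude = 1400 m + 1800 m = 3200 m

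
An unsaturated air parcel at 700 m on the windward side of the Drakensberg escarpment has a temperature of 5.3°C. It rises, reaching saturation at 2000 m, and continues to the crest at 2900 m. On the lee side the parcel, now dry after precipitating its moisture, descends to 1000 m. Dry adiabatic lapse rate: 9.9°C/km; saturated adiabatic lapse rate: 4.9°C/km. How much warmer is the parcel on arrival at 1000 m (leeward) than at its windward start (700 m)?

+1.53°C

From 700 m to 2000 m (dry): cools by 9.9 × 1.3 = 12.87°C, giving -7.57°C.
From 2000 m to 2900 m (saturated): cools by 4.9 × 0.9 = 4.41°C, giving -11.98°C.
From 2900 m to 1000 m (dry descent): warms by 9.9 × 1.9 = 18.81°C, giving 6.83°C.
Net change vs windward start: 6.83 − 5.3 = +1.53°C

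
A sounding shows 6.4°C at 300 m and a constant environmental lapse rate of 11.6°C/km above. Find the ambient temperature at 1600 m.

300–1600 m, environmental: Δz = 1.3 km ⇒ ΔT = -15.08°C; T = -8.68°C

-8.68°C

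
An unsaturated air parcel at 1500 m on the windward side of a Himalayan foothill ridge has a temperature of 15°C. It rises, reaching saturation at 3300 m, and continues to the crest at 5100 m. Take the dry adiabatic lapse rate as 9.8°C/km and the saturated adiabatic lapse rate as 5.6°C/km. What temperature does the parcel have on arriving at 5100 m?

-12.72°C

Dry to 3300 m: -9.8 × 1.8 km = -17.64°C, so T = -2.64°C.
Saturated to 5100 m: -5.6 × 1.8 km = -10.08°C, so T = -12.72°C.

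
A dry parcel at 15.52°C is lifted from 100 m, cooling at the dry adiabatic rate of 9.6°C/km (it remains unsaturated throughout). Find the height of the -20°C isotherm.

Height above start = (15.52 − (-20)) / 9.6 = 3.7 km
Altitude = 100 m + 3700 m = 3800 m

3800 m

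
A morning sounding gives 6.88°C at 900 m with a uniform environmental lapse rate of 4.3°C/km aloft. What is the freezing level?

Height above start = (6.88 − 0) / 4.3 = 1.6 km
Altitude = 900 m + 1600 m = 2500 m

2500 m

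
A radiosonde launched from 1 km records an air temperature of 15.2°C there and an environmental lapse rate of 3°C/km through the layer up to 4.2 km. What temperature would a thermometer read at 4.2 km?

1000 → 4200 m (environmental, 3°C/km): ΔT = -3 × 3.2 = -9.6°C → T = 5.6°C

5.6°C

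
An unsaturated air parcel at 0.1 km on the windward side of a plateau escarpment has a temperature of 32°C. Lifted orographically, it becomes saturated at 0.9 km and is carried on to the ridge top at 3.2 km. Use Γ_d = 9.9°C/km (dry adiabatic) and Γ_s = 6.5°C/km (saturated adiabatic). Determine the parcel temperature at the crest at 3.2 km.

100–900 m, dry: Δz = 0.8 km ⇒ ΔT = -7.92°C; T = 24.08°C
900–3200 m, saturated: Δz = 2.3 km ⇒ ΔT = -14.95°C; T = 9.13°C

9.13°C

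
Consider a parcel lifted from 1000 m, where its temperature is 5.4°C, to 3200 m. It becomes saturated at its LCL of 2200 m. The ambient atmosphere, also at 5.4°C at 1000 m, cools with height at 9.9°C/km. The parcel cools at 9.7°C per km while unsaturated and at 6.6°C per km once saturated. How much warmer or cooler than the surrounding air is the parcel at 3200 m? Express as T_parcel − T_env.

+3.54°C (parcel warmer than environment)

Parcel:
  1000–2200 m, dry: Δz = 1.2 km ⇒ ΔT = -11.64°C; T = -6.24°C
  2200–3200 m, saturated: Δz = 1 km ⇒ ΔT = -6.6°C; T = -12.84°C
Environment:
  1000–3200 m, environment: Δz = 2.2 km ⇒ ΔT = -21.78°C; T = -16.38°C
T_parcel − T_env = -12.84 − (-16.38) = +3.54°C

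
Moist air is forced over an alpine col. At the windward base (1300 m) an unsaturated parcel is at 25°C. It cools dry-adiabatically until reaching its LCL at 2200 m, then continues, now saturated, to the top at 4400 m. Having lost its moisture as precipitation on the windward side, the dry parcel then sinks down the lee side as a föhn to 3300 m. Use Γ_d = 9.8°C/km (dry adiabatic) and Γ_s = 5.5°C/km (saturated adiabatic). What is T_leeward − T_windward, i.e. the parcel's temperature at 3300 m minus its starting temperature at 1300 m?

1300–2200 m, dry: Δz = 0.9 km ⇒ ΔT = -8.82°C; T = 16.18°C
2200–4400 m, saturated: Δz = 2.2 km ⇒ ΔT = -12.1°C; T = 4.08°C
4400–3300 m, dry descent: Δz = 1.1 km ⇒ ΔT = +10.78°C; T = 14.86°C
Net change vs windward start: 14.86 − 25 = -10.14°C

-10.14°C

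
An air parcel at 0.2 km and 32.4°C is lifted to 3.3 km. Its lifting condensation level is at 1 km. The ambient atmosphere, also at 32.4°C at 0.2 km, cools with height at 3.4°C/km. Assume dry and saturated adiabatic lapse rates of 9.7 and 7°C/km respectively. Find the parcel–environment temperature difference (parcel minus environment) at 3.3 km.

Parcel:
  From 200 m to 1000 m (dry): cools by 9.7 × 0.8 = 7.76°C, giving 24.64°C.
  From 1000 m to 3300 m (saturated): cools by 7 × 2.3 = 16.1°C, giving 8.54°C.
Environment:
  From 200 m to 3300 m (environment): cools by 3.4 × 3.1 = 10.54°C, giving 21.86°C.
T_parcel − T_env = 8.54 − 21.86 = -13.32°C

-13.32°C (parcel cooler than environment)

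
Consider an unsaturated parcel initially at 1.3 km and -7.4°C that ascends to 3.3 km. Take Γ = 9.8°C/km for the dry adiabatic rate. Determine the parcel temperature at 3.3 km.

1300 → 3300 m (dry adiabatic, 9.8°C/km): ΔT = -9.8 × 2 = -19.6°C → T = -27°C

-27°C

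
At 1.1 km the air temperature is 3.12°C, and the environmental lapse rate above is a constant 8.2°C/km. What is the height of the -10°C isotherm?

2.7 km

Height above start = (3.12 − (-10)) / 8.2 = 1.6 km
Altitude = 1100 m + 1600 m = 2700 m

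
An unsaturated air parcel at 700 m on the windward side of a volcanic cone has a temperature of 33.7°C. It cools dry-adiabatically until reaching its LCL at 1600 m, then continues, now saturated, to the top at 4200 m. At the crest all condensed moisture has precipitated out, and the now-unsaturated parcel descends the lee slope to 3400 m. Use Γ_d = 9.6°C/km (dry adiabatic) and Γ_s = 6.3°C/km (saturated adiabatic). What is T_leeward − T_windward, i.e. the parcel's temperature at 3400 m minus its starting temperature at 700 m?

-17.34°C

700 → 1600 m (dry, 9.6°C/km): ΔT = -9.6 × 0.9 = -8.64°C → T = 25.06°C
1600 → 4200 m (saturated, 6.3°C/km): ΔT = -6.3 × 2.6 = -16.38°C → T = 8.68°C
4200 → 3400 m (dry descent, 9.6°C/km): ΔT = +9.6 × 0.8 = +7.68°C → T = 16.36°C
Net change vs windward start: 16.36 − 33.7 = -17.34°C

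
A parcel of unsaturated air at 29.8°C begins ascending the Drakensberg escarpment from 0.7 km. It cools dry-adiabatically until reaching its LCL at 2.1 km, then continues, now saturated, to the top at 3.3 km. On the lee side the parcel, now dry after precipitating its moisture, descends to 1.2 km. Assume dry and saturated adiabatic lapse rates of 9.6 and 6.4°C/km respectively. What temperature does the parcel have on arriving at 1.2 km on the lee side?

28.84°C

700–2100 m, dry: Δz = 1.4 km ⇒ ΔT = -13.44°C; T = 16.36°C
2100–3300 m, saturated: Δz = 1.2 km ⇒ ΔT = -7.68°C; T = 8.68°C
3300–1200 m, dry descent: Δz = 2.1 km ⇒ ΔT = +20.16°C; T = 28.84°C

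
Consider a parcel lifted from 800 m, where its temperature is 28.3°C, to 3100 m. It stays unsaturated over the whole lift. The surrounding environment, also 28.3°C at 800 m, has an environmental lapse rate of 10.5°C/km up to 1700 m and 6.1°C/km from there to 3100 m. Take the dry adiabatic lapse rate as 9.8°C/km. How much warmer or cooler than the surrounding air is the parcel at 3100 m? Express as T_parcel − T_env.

-4.55°C (parcel cooler than environment)

Parcel:
  From 800 m to 3100 m (dry): cools by 9.8 × 2.3 = 22.54°C, giving 5.76°C.
Environment:
  From 800 m to 1700 m (environment, lower layer): cools by 10.5 × 0.9 = 9.45°C, giving 18.85°C.
  From 1700 m to 3100 m (environment, upper layer): cools by 6.1 × 1.4 = 8.54°C, giving 10.31°C.
T_parcel − T_env = 5.76 − 10.31 = -4.55°C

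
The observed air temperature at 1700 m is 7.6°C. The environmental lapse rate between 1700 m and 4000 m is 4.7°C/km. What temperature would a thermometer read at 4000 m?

From 1700 m to 4000 m (environmental): cools by 4.7 × 2.3 = 10.81°C, giving -3.21°C.

-3.21°C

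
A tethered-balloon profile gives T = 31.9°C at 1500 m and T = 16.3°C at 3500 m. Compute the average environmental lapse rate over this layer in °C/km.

7.8°C/km

Γ = −ΔT/Δz = (31.9 − 16.3) / (3500 − 1500) m
  = 15.6°C / 2 km = 7.8°C/km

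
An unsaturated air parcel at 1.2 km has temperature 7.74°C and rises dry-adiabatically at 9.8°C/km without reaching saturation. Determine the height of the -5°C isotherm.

2.5 km

Height above start = (7.74 − (-5)) / 9.8 = 1.3 km
Altitude = 1200 m + 1300 m = 2500 m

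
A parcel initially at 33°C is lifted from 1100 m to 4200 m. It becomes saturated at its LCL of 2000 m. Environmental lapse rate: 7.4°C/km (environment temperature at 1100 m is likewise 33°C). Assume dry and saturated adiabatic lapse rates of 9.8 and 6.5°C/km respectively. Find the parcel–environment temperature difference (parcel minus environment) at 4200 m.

-0.18°C (parcel cooler than environment)

Parcel:
  Dry to 2000 m: -9.8 × 0.9 km = -8.82°C, so T = 24.18°C.
  Saturated to 4200 m: -6.5 × 2.2 km = -14.3°C, so T = 9.88°C.
Environment:
  Environment to 4200 m: -7.4 × 3.1 km = -22.94°C, so T = 10.06°C.
T_parcel − T_env = 9.88 − 10.06 = -0.18°C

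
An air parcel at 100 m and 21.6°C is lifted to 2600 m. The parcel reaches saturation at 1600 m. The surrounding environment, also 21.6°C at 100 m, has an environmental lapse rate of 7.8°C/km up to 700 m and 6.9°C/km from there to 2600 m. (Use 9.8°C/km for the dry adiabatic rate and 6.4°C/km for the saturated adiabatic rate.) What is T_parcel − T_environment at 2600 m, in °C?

Parcel:
  100 → 1600 m (dry, 9.8°C/km): ΔT = -9.8 × 1.5 = -14.7°C → T = 6.9°C
  1600 → 2600 m (saturated, 6.4°C/km): ΔT = -6.4 × 1 = -6.4°C → T = 0.5°C
Environment:
  100 → 700 m (environment, lower layer, 7.8°C/km): ΔT = -7.8 × 0.6 = -4.68°C → T = 16.92°C
  700 → 2600 m (environment, upper layer, 6.9°C/km): ΔT = -6.9 × 1.9 = -13.11°C → T = 3.81°C
T_parcel − T_env = 0.5 − 3.81 = -3.31°C

-3.31°C (parcel cooler than environment)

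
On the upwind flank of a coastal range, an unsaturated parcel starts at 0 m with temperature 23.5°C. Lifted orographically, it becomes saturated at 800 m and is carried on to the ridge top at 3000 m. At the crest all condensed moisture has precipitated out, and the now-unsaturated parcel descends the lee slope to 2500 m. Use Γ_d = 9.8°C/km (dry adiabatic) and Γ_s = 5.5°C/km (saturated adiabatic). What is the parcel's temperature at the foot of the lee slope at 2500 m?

8.46°C

0–800 m, dry: Δz = 0.8 km ⇒ ΔT = -7.84°C; T = 15.66°C
800–3000 m, saturated: Δz = 2.2 km ⇒ ΔT = -12.1°C; T = 3.56°C
3000–2500 m, dry descent: Δz = 0.5 km ⇒ ΔT = +4.9°C; T = 8.46°C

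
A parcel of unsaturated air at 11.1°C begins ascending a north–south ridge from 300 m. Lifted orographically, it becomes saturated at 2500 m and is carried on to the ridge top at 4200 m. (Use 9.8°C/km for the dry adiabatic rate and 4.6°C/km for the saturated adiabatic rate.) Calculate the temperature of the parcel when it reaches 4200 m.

-18.28°C

From 300 m to 2500 m (dry): cools by 9.8 × 2.2 = 21.56°C, giving -10.46°C.
From 2500 m to 4200 m (saturated): cools by 4.6 × 1.7 = 7.82°C, giving -18.28°C.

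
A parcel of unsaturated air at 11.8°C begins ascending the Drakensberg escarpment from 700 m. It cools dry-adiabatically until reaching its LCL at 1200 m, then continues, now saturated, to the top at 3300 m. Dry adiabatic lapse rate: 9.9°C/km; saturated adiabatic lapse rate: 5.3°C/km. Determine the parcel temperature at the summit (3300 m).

-4.28°C

700 → 1200 m (dry, 9.9°C/km): ΔT = -9.9 × 0.5 = -4.95°C → T = 6.85°C
1200 → 3300 m (saturated, 5.3°C/km): ΔT = -5.3 × 2.1 = -11.13°C → T = -4.28°C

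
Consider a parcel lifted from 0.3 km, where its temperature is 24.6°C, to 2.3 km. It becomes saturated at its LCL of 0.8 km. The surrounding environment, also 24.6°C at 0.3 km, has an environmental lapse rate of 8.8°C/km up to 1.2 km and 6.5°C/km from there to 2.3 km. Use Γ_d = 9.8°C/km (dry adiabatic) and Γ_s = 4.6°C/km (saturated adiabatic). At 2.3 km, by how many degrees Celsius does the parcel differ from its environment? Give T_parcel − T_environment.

Parcel:
  Dry to 800 m: -9.8 × 0.5 km = -4.9°C, so T = 19.7°C.
  Saturated to 2300 m: -4.6 × 1.5 km = -6.9°C, so T = 12.8°C.
Environment:
  Environment, lower layer to 1200 m: -8.8 × 0.9 km = -7.92°C, so T = 16.68°C.
  Environment, upper layer to 2300 m: -6.5 × 1.1 km = -7.15°C, so T = 9.53°C.
T_parcel − T_env = 12.8 − 9.53 = +3.27°C

+3.27°C (parcel warmer than environment)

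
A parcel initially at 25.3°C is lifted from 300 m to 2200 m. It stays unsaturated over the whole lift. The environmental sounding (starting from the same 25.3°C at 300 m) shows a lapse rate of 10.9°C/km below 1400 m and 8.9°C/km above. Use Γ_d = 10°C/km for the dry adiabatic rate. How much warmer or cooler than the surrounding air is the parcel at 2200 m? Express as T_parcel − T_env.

+0.11°C (parcel warmer than environment)

Parcel:
  300 → 2200 m (dry, 10°C/km): ΔT = -10 × 1.9 = -19°C → T = 6.3°C
Environment:
  300 → 1400 m (environment, lower layer, 10.9°C/km): ΔT = -10.9 × 1.1 = -11.99°C → T = 13.31°C
  1400 → 2200 m (environment, upper layer, 8.9°C/km): ΔT = -8.9 × 0.8 = -7.12°C → T = 6.19°C
T_parcel − T_env = 6.3 − 6.19 = +0.11°C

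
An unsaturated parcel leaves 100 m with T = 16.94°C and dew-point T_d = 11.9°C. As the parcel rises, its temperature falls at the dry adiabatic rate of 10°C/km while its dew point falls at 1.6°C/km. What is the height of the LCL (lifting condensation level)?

T and T_d converge at 10 − 1.6 = 8.4°C per km
Height above start = (16.94 − 11.9) / 8.4 = 0.6 km
LCL altitude = 100 m + 600 m = 700 m

700 m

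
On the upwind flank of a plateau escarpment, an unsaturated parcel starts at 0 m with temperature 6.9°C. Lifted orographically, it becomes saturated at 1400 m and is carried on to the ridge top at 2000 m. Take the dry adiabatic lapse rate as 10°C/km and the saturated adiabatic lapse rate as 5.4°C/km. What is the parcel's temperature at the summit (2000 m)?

From 0 m to 1400 m (dry): cools by 10 × 1.4 = 14°C, giving -7.1°C.
From 1400 m to 2000 m (saturated): cools by 5.4 × 0.6 = 3.24°C, giving -10.34°C.

-10.34°C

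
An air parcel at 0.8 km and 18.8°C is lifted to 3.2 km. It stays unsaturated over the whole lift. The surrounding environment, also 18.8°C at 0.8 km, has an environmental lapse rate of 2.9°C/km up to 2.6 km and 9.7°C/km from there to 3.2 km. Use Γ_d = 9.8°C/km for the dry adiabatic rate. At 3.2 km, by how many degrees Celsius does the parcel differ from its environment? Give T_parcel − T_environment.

-12.48°C (parcel cooler than environment)

Parcel:
  800 → 3200 m (dry, 9.8°C/km): ΔT = -9.8 × 2.4 = -23.52°C → T = -4.72°C
Environment:
  800 → 2600 m (environment, lower layer, 2.9°C/km): ΔT = -2.9 × 1.8 = -5.22°C → T = 13.58°C
  2600 → 3200 m (environment, upper layer, 9.7°C/km): ΔT = -9.7 × 0.6 = -5.82°C → T = 7.76°C
T_parcel − T_env = -4.72 − 7.76 = -12.48°C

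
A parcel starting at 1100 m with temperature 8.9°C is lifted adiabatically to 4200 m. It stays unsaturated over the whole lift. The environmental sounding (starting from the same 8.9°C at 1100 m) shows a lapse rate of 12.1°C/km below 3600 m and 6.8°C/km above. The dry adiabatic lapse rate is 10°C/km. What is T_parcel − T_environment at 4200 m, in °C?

+3.33°C (parcel warmer than environment)

Parcel:
  Dry to 4200 m: -10 × 3.1 km = -31°C, so T = -22.1°C.
Environment:
  Environment, lower layer to 3600 m: -12.1 × 2.5 km = -30.25°C, so T = -21.35°C.
  Environment, upper layer to 4200 m: -6.8 × 0.6 km = -4.08°C, so T = -25.43°C.
T_parcel − T_env = -22.1 − (-25.43) = +3.33°C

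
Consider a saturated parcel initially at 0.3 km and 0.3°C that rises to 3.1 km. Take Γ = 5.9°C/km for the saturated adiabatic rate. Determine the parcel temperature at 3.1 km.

-16.22°C

From 300 m to 3100 m (saturated adiabatic): cools by 5.9 × 2.8 = 16.52°C, giving -16.22°C.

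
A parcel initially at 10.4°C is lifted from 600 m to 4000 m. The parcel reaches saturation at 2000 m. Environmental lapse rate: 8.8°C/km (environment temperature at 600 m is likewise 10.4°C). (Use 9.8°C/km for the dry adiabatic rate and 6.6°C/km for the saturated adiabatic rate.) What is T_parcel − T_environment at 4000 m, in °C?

Parcel:
  From 600 m to 2000 m (dry): cools by 9.8 × 1.4 = 13.72°C, giving -3.32°C.
  From 2000 m to 4000 m (saturated): cools by 6.6 × 2 = 13.2°C, giving -16.52°C.
Environment:
  From 600 m to 4000 m (environment): cools by 8.8 × 3.4 = 29.92°C, giving -19.52°C.
T_parcel − T_env = -16.52 − (-19.52) = +3°C

+3°C (parcel warmer than environment)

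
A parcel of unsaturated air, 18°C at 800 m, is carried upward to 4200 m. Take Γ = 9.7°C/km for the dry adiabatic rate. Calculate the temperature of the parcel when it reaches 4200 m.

800–4200 m, dry adiabatic: Δz = 3.4 km ⇒ ΔT = -32.98°C; T = -14.98°C

-14.98°C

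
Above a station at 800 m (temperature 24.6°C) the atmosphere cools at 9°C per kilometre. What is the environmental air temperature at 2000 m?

From 800 m to 2000 m (environmental): cools by 9 × 1.2 = 10.8°C, giving 13.8°C.

13.8°C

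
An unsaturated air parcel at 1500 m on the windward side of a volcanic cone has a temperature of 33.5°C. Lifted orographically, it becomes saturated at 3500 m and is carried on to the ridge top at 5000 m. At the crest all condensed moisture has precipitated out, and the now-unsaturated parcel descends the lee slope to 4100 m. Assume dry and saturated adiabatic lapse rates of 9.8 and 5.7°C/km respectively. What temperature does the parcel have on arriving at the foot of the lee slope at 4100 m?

1500 → 3500 m (dry, 9.8°C/km): ΔT = -9.8 × 2 = -19.6°C → T = 13.9°C
3500 → 5000 m (saturated, 5.7°C/km): ΔT = -5.7 × 1.5 = -8.55°C → T = 5.35°C
5000 → 4100 m (dry descent, 9.8°C/km): ΔT = +9.8 × 0.9 = +8.82°C → T = 14.17°C

14.17°C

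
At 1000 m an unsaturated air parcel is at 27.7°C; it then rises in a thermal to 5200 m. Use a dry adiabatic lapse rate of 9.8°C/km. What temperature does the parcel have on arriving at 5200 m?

1000 → 5200 m (dry adiabatic, 9.8°C/km): ΔT = -9.8 × 4.2 = -41.16°C → T = -13.46°C

-13.46°C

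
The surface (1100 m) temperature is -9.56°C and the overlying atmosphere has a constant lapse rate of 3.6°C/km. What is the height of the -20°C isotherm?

Height above start = (-9.56 − (-20)) / 3.6 = 2.9 km
Altitude = 1100 m + 2900 m = 4000 m

4000 m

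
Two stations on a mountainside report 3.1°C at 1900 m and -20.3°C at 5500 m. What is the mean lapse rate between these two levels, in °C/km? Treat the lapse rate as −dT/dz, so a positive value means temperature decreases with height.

Γ = −ΔT/Δz = (3.1 − (-20.3)) / (5500 − 1900) m
  = 23.4°C / 3.6 km = 6.5°C/km

6.5°C/km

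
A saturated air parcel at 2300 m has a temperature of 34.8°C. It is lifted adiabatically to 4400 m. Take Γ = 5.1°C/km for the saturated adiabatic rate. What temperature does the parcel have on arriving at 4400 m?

24.09°C

Saturated adiabatic to 4400 m: -5.1 × 2.1 km = -10.71°C, so T = 24.09°C.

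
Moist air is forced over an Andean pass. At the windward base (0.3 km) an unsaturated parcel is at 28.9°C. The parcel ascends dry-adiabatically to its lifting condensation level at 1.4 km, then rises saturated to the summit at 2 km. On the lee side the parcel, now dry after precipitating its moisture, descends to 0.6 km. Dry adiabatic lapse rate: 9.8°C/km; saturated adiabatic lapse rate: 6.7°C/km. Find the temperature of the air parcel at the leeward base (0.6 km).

Dry to 1400 m: -9.8 × 1.1 km = -10.78°C, so T = 18.12°C.
Saturated to 2000 m: -6.7 × 0.6 km = -4.02°C, so T = 14.1°C.
Dry descent to 600 m: +9.8 × 1.4 km = +13.72°C, so T = 27.82°C.

27.82°C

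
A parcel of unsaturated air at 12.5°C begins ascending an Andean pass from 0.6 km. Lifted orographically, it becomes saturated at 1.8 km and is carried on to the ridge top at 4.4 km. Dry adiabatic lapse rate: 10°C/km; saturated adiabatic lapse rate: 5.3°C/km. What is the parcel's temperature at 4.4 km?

600 → 1800 m (dry, 10°C/km): ΔT = -10 × 1.2 = -12°C → T = 0.5°C
1800 → 4400 m (saturated, 5.3°C/km): ΔT = -5.3 × 2.6 = -13.78°C → T = -13.28°C

-13.28°C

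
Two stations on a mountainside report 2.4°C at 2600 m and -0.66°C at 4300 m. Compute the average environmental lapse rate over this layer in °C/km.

1.8°C/km

Γ = −ΔT/Δz = (2.4 − (-0.66)) / (4300 − 2600) m
  = 3.06°C / 1.7 km = 1.8°C/km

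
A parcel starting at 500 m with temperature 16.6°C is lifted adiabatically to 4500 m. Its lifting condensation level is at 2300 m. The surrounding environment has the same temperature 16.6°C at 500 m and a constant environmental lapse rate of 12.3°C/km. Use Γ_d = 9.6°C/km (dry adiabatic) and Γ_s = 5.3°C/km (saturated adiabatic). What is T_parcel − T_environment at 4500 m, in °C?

Parcel:
  From 500 m to 2300 m (dry): cools by 9.6 × 1.8 = 17.28°C, giving -0.68°C.
  From 2300 m to 4500 m (saturated): cools by 5.3 × 2.2 = 11.66°C, giving -12.34°C.
Environment:
  From 500 m to 4500 m (environment): cools by 12.3 × 4 = 49.2°C, giving -32.6°C.
T_parcel − T_env = -12.34 − (-32.6) = +20.26°C

+20.26°C (parcel warmer than environment)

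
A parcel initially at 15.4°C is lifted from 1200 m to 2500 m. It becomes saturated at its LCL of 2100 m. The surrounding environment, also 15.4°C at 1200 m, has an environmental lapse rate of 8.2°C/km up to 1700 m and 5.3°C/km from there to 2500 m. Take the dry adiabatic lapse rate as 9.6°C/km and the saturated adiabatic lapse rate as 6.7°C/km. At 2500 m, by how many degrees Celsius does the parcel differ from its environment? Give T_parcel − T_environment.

Parcel:
  From 1200 m to 2100 m (dry): cools by 9.6 × 0.9 = 8.64°C, giving 6.76°C.
  From 2100 m to 2500 m (saturated): cools by 6.7 × 0.4 = 2.68°C, giving 4.08°C.
Environment:
  From 1200 m to 1700 m (environment, lower layer): cools by 8.2 × 0.5 = 4.1°C, giving 11.3°C.
  From 1700 m to 2500 m (environment, upper layer): cools by 5.3 × 0.8 = 4.24°C, giving 7.06°C.
T_parcel − T_env = 4.08 − 7.06 = -2.98°C

-2.98°C (parcel cooler than environment)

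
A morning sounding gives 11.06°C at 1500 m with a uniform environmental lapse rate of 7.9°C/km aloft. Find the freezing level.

Height above start = (11.06 − 0) / 7.9 = 1.4 km
Altitude = 1500 m + 1400 m = 2900 m

2900 m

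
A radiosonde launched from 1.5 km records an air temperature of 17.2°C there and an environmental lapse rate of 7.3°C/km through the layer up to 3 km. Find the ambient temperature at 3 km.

6.25°C

1500 → 3000 m (environmental, 7.3°C/km): ΔT = -7.3 × 1.5 = -10.95°C → T = 6.25°C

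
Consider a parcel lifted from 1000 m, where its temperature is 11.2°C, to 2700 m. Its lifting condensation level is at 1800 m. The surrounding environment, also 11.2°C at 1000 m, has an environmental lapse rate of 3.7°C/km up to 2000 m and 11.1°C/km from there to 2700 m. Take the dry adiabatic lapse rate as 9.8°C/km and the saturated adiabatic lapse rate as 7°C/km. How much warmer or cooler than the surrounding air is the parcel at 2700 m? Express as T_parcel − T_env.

-2.67°C (parcel cooler than environment)

Parcel:
  Dry to 1800 m: -9.8 × 0.8 km = -7.84°C, so T = 3.36°C.
  Saturated to 2700 m: -7 × 0.9 km = -6.3°C, so T = -2.94°C.
Environment:
  Environment, lower layer to 2000 m: -3.7 × 1 km = -3.7°C, so T = 7.5°C.
  Environment, upper layer to 2700 m: -11.1 × 0.7 km = -7.77°C, so T = -0.27°C.
T_parcel − T_env = -2.94 − (-0.27) = -2.67°C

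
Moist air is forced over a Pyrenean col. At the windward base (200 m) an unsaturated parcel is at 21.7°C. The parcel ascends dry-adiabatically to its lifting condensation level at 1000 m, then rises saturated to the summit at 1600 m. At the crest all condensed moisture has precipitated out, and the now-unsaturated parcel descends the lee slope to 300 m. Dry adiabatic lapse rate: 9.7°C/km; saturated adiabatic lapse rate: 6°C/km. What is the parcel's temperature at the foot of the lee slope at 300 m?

22.95°C

200 → 1000 m (dry, 9.7°C/km): ΔT = -9.7 × 0.8 = -7.76°C → T = 13.94°C
1000 → 1600 m (saturated, 6°C/km): ΔT = -6 × 0.6 = -3.6°C → T = 10.34°C
1600 → 300 m (dry descent, 9.7°C/km): ΔT = +9.7 × 1.3 = +12.61°C → T = 22.95°C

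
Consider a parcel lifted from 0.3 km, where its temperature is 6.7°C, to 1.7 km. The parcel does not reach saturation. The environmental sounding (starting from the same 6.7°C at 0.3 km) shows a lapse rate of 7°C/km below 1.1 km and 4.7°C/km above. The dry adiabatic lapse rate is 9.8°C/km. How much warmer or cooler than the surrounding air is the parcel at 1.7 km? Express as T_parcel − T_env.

Parcel:
  300–1700 m, dry: Δz = 1.4 km ⇒ ΔT = -13.72°C; T = -7.02°C
Environment:
  300–1100 m, environment, lower layer: Δz = 0.8 km ⇒ ΔT = -5.6°C; T = 1.1°C
  1100–1700 m, environment, upper layer: Δz = 0.6 km ⇒ ΔT = -2.82°C; T = -1.72°C
T_parcel − T_env = -7.02 − (-1.72) = -5.3°C

-5.3°C (parcel cooler than environment)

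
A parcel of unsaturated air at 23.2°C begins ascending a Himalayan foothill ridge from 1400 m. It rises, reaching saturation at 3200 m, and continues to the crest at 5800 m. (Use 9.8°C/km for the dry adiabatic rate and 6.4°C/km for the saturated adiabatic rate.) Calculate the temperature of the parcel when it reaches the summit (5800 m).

1400 → 3200 m (dry, 9.8°C/km): ΔT = -9.8 × 1.8 = -17.64°C → T = 5.56°C
3200 → 5800 m (saturated, 6.4°C/km): ΔT = -6.4 × 2.6 = -16.64°C → T = -11.08°C

-11.08°C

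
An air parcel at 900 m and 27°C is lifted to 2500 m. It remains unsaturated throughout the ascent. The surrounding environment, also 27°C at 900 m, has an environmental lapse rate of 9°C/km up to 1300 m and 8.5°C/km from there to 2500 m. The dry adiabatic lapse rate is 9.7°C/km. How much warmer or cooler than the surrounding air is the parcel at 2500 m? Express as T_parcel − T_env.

Parcel:
  Dry to 2500 m: -9.7 × 1.6 km = -15.52°C, so T = 11.48°C.
Environment:
  Environment, lower layer to 1300 m: -9 × 0.4 km = -3.6°C, so T = 23.4°C.
  Environment, upper layer to 2500 m: -8.5 × 1.2 km = -10.2°C, so T = 13.2°C.
T_parcel − T_env = 11.48 − 13.2 = -1.72°C

-1.72°C (parcel cooler than environment)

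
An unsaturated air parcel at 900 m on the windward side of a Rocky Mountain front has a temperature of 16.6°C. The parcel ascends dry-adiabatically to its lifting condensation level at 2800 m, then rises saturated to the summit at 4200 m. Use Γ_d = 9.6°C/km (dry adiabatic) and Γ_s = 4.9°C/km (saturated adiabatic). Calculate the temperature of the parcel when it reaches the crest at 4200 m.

-8.5°C

900 → 2800 m (dry, 9.6°C/km): ΔT = -9.6 × 1.9 = -18.24°C → T = -1.64°C
2800 → 4200 m (saturated, 4.9°C/km): ΔT = -4.9 × 1.4 = -6.86°C → T = -8.5°C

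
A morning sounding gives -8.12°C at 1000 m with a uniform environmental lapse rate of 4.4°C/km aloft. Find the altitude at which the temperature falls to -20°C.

Height above start = (-8.12 − (-20)) / 4.4 = 2.7 km
Altitude = 1000 m + 2700 m = 3700 m

3700 m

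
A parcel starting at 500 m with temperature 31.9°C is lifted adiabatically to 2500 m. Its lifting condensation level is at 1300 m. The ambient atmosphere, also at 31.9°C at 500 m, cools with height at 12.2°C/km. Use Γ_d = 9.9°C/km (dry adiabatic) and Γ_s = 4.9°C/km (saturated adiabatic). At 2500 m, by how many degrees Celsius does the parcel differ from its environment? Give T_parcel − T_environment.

+10.6°C (parcel warmer than environment)

Parcel:
  From 500 m to 1300 m (dry): cools by 9.9 × 0.8 = 7.92°C, giving 23.98°C.
  From 1300 m to 2500 m (saturated): cools by 4.9 × 1.2 = 5.88°C, giving 18.1°C.
Environment:
  From 500 m to 2500 m (environment): cools by 12.2 × 2 = 24.4°C, giving 7.5°C.
T_parcel − T_env = 18.1 − 7.5 = +10.6°C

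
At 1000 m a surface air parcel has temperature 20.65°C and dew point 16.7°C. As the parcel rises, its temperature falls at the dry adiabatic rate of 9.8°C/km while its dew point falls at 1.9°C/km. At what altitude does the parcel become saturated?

T and T_d converge at 9.8 − 1.9 = 7.9°C per km
Height above start = (20.65 − 16.7) / 7.9 = 0.5 km
LCL altitude = 1000 m + 500 m = 1500 m

1500 m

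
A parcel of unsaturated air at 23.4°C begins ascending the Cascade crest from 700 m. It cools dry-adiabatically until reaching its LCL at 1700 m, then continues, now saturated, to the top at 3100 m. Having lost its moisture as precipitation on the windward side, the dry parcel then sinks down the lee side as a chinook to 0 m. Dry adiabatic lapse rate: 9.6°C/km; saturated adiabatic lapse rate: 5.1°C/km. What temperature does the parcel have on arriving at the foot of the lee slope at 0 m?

36.42°C

700–1700 m, dry: Δz = 1 km ⇒ ΔT = -9.6°C; T = 13.8°C
1700–3100 m, saturated: Δz = 1.4 km ⇒ ΔT = -7.14°C; T = 6.66°C
3100–0 m, dry descent: Δz = 3.1 km ⇒ ΔT = +29.76°C; T = 36.42°C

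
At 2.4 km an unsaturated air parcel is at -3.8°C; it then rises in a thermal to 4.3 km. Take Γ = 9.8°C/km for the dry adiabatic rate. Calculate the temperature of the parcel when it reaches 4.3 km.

-22.42°C

2400–4300 m, dry adiabatic: Δz = 1.9 km ⇒ ΔT = -18.62°C; T = -22.42°C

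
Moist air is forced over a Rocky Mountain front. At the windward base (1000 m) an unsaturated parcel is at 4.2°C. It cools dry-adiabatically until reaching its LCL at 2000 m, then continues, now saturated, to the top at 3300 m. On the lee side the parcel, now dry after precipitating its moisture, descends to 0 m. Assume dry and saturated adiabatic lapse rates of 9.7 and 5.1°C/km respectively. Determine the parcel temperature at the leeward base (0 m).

1000 → 2000 m (dry, 9.7°C/km): ΔT = -9.7 × 1 = -9.7°C → T = -5.5°C
2000 → 3300 m (saturated, 5.1°C/km): ΔT = -5.1 × 1.3 = -6.63°C → T = -12.13°C
3300 → 0 m (dry descent, 9.7°C/km): ΔT = +9.7 × 3.3 = +32.01°C → T = 19.88°C

19.88°C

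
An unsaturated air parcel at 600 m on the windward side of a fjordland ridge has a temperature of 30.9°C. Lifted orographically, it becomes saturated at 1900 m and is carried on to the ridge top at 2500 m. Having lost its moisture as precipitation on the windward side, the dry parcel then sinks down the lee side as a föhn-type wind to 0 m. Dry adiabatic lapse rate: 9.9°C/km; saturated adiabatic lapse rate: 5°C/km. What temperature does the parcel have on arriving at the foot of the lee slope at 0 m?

39.78°C

Dry to 1900 m: -9.9 × 1.3 km = -12.87°C, so T = 18.03°C.
Saturated to 2500 m: -5 × 0.6 km = -3°C, so T = 15.03°C.
Dry descent to 0 m: +9.9 × 2.5 km = +24.75°C, so T = 39.78°C.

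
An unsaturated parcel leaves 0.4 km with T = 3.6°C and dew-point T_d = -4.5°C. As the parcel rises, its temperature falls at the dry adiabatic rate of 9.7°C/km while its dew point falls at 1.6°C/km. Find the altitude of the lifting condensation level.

1.4 km

T and T_d converge at 9.7 − 1.6 = 8.1°C per km
Height above start = (3.6 − (-4.5)) / 8.1 = 1 km
LCL altitude = 400 m + 1000 m = 1400 m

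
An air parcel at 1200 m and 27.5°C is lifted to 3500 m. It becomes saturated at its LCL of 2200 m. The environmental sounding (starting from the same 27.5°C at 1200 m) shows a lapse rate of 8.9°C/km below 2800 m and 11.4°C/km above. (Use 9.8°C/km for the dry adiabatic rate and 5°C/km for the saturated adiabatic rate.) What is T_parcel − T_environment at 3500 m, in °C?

Parcel:
  1200–2200 m, dry: Δz = 1 km ⇒ ΔT = -9.8°C; T = 17.7°C
  2200–3500 m, saturated: Δz = 1.3 km ⇒ ΔT = -6.5°C; T = 11.2°C
Environment:
  1200–2800 m, environment, lower layer: Δz = 1.6 km ⇒ ΔT = -14.24°C; T = 13.26°C
  2800–3500 m, environment, upper layer: Δz = 0.7 km ⇒ ΔT = -7.98°C; T = 5.28°C
T_parcel − T_env = 11.2 − 5.28 = +5.92°C

+5.92°C (parcel warmer than environment)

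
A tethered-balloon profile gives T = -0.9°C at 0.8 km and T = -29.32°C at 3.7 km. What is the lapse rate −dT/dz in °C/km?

Γ = −ΔT/Δz = (-0.9 − (-29.32)) / (3700 − 800) m
  = 28.42°C / 2.9 km = 9.8°C/km

9.8°C/km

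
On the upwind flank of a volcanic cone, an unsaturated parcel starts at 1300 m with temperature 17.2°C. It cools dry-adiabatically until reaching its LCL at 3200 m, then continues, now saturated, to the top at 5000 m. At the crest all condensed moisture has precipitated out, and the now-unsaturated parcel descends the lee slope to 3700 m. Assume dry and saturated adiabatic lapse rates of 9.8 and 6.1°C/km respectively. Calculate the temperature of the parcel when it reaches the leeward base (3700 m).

Dry to 3200 m: -9.8 × 1.9 km = -18.62°C, so T = -1.42°C.
Saturated to 5000 m: -6.1 × 1.8 km = -10.98°C, so T = -12.4°C.
Dry descent to 3700 m: +9.8 × 1.3 km = +12.74°C, so T = 0.34°C.

0.34°C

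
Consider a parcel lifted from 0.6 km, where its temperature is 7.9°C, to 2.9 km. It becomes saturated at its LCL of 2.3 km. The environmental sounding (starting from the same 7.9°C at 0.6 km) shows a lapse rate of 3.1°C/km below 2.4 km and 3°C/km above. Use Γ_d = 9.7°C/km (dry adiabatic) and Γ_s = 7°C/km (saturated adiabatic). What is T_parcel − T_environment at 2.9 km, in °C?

-13.61°C (parcel cooler than environment)

Parcel:
  Dry to 2300 m: -9.7 × 1.7 km = -16.49°C, so T = -8.59°C.
  Saturated to 2900 m: -7 × 0.6 km = -4.2°C, so T = -12.79°C.
Environment:
  Environment, lower layer to 2400 m: -3.1 × 1.8 km = -5.58°C, so T = 2.32°C.
  Environment, upper layer to 2900 m: -3 × 0.5 km = -1.5°C, so T = 0.82°C.
T_parcel − T_env = -12.79 − 0.82 = -13.61°C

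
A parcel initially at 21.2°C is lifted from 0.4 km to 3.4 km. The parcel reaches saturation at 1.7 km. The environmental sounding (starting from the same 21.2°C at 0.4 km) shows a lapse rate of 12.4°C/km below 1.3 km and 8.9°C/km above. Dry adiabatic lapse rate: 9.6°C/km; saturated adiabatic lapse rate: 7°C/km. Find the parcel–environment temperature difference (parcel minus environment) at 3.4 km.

+5.47°C (parcel warmer than environment)

Parcel:
  From 400 m to 1700 m (dry): cools by 9.6 × 1.3 = 12.48°C, giving 8.72°C.
  From 1700 m to 3400 m (saturated): cools by 7 × 1.7 = 11.9°C, giving -3.18°C.
Environment:
  From 400 m to 1300 m (environment, lower layer): cools by 12.4 × 0.9 = 11.16°C, giving 10.04°C.
  From 1300 m to 3400 m (environment, upper layer): cools by 8.9 × 2.1 = 18.69°C, giving -8.65°C.
T_parcel − T_env = -3.18 − (-8.65) = +5.47°C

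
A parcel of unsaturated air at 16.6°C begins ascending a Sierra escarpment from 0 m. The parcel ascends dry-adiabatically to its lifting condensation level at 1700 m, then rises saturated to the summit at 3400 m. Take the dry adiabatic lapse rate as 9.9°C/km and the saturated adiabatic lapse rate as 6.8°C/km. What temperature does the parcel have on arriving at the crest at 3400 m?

Dry to 1700 m: -9.9 × 1.7 km = -16.83°C, so T = -0.23°C.
Saturated to 3400 m: -6.8 × 1.7 km = -11.56°C, so T = -11.79°C.

-11.79°C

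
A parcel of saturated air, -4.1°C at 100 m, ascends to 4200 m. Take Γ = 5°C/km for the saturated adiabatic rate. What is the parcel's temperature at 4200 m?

Saturated adiabatic to 4200 m: -5 × 4.1 km = -20.5°C, so T = -24.6°C.

-24.6°C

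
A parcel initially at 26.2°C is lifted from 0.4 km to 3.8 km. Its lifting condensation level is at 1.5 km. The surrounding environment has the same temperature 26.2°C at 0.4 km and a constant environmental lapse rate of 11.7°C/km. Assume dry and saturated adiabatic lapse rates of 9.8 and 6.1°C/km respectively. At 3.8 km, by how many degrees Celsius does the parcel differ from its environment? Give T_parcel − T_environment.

+14.97°C (parcel warmer than environment)

Parcel:
  Dry to 1500 m: -9.8 × 1.1 km = -10.78°C, so T = 15.42°C.
  Saturated to 3800 m: -6.1 × 2.3 km = -14.03°C, so T = 1.39°C.
Environment:
  Environment to 3800 m: -11.7 × 3.4 km = -39.78°C, so T = -13.58°C.
T_parcel − T_env = 1.39 − (-13.58) = +14.97°C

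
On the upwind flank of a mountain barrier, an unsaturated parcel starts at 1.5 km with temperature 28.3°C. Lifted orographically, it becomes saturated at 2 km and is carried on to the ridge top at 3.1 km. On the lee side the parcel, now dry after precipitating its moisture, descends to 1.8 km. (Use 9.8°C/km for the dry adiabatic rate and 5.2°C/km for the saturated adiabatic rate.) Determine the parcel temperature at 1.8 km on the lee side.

30.42°C

1500–2000 m, dry: Δz = 0.5 km ⇒ ΔT = -4.9°C; T = 23.4°C
2000–3100 m, saturated: Δz = 1.1 km ⇒ ΔT = -5.72°C; T = 17.68°C
3100–1800 m, dry descent: Δz = 1.3 km ⇒ ΔT = +12.74°C; T = 30.42°C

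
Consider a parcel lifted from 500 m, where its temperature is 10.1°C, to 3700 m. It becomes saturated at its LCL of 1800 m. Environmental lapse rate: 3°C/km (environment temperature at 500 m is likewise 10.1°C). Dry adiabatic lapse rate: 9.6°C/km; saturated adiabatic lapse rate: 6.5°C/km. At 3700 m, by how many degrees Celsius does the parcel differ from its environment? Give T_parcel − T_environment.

Parcel:
  500 → 1800 m (dry, 9.6°C/km): ΔT = -9.6 × 1.3 = -12.48°C → T = -2.38°C
  1800 → 3700 m (saturated, 6.5°C/km): ΔT = -6.5 × 1.9 = -12.35°C → T = -14.73°C
Environment:
  500 → 3700 m (environment, 3°C/km): ΔT = -3 × 3.2 = -9.6°C → T = 0.5°C
T_parcel − T_env = -14.73 − 0.5 = -15.23°C

-15.23°C (parcel cooler than environment)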